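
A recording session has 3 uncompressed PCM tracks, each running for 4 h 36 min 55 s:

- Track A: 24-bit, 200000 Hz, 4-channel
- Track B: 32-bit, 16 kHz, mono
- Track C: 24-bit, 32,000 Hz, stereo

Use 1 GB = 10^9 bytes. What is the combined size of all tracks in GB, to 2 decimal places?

44.13 GB

4 h 36 min 55 s = 16,615 s.
Track A: 200,000 × 16,615 × 3 × 4 = 39,876,000,000 bytes.
Track B: 16,000 × 16,615 × 4 × 1 = 1,063,360,000 bytes.
Track C: 32,000 × 16,615 × 3 × 2 = 3,190,080,000 bytes.
Total = 44,129,440,000 bytes = 44.13 GB.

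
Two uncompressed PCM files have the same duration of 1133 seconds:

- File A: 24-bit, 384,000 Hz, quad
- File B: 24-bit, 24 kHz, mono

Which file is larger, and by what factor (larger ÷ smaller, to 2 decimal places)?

File A, by a factor of 64.00

File A: 384,000 × 3 × 4 = 4,608,000 bytes/s.
File B: 24,000 × 3 × 1 = 72,000 bytes/s.
File A is larger; ratio = 5,220,864,000 / 81,576,000 = 64.00.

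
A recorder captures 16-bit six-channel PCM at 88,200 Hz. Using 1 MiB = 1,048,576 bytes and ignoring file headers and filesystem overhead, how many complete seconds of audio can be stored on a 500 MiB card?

Uncompressed byte rate = 88,200 × 2 × 6 = 1,058,400 bytes/s.
Capacity = 500 × 1,048,576 = 524,288,000 bytes.
524,288,000 / 1,058,400 ≈ 495.36 s → 495 seconds.

495 seconds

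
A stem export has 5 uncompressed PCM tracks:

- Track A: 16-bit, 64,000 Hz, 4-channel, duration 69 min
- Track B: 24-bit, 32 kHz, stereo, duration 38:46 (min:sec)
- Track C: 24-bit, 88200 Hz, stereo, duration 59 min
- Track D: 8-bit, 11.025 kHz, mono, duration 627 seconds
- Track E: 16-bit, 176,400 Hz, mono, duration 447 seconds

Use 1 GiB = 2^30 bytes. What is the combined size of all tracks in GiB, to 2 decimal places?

4.29 GiB

Track A: 69 min = 4,140 s; 64,000 × 4,140 × 2 × 4 = 2,119,680,000 bytes.
Track B: 38:46 (min:sec) = 2,326 s; 32,000 × 2,326 × 3 × 2 = 446,592,000 bytes.
Track C: 59 min = 3,540 s; 88,200 × 3,540 × 3 × 2 = 1,873,368,000 bytes.
Track D: 11,025 × 627 × 1 × 1 = 6,912,675 bytes.
Track E: 176,400 × 447 × 2 × 1 = 157,701,600 bytes.
Total = 4,604,254,275 bytes = 4.29 GiB.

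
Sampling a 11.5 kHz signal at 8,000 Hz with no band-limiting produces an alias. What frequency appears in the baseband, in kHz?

3.5 kHz

Nyquist = 8,000/2 = 4,000 Hz; 11,500 Hz exceeds it.
Alias = |11,500 − 1×8,000| = |11,500 − 8,000| = 3,500 Hz = 3.5 kHz.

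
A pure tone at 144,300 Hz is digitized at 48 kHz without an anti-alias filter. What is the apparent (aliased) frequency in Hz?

Nyquist = 48,000/2 = 24,000 Hz; 144,300 Hz exceeds it.
Alias = |144,300 − 3×48,000| = |144,300 − 144,000| = 300 Hz.

300 Hz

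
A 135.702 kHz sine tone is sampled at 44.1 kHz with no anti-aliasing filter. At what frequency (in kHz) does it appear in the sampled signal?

3.402 kHz

Nyquist = 44,100/2 = 22,050 Hz; 135,702 Hz exceeds it.
Alias = |135,702 − 3×44,100| = |135,702 − 132,300| = 3,402 Hz = 3.402 kHz.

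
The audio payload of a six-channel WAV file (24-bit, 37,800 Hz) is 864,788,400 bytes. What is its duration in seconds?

1,271 seconds

Byte rate = 37,800 × 3 × 6 = 680,400 bytes/s.
Duration = 864,788,400 / 680,400 = 1,271 s.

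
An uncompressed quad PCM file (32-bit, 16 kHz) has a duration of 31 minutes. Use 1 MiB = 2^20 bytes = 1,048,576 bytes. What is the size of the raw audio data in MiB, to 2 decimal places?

454.10 MiB

Duration = 31 minutes = 1,860 s.
Bytes = 16,000 samples/s × 1,860 s × 4 bytes/sample × 4 ch = 476,160,000 bytes.
476,160,000 / 1,048,576 = 454.10 MiB.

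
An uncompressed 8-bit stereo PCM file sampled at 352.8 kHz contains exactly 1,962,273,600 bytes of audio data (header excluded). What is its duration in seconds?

2,781 seconds

Byte rate = 352,800 × 1 × 2 = 705,600 bytes/s.
Duration = 1,962,273,600 / 705,600 = 2,781 s.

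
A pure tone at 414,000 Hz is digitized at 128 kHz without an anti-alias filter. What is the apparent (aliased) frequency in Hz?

30,000 Hz

Nyquist = 128,000/2 = 64,000 Hz; 414,000 Hz exceeds it.
Alias = |414,000 − 3×128,000| = |414,000 − 384,000| = 30,000 Hz.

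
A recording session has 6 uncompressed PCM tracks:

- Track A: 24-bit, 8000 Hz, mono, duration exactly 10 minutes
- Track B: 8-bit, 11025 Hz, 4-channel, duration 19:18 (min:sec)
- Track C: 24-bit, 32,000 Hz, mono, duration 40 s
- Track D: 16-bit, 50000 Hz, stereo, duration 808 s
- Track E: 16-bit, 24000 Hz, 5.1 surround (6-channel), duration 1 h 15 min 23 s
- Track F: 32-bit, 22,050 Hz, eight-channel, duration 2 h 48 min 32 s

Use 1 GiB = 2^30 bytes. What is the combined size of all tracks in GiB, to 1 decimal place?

Track A: exactly 10 minutes = 600 s; 8,000 × 600 × 3 × 1 = 14,400,000 bytes.
Track B: 19:18 (min:sec) = 1,158 s; 11,025 × 1,158 × 1 × 4 = 51,067,800 bytes.
Track C: 32,000 × 40 × 3 × 1 = 3,840,000 bytes.
Track D: 50,000 × 808 × 2 × 2 = 161,600,000 bytes.
Track E: 1 h 15 min 23 s = 4,523 s; 24,000 × 4,523 × 2 × 6 = 1,302,624,000 bytes.
Track F: 2 h 48 min 32 s = 10,112 s; 22,050 × 10,112 × 4 × 8 = 7,135,027,200 bytes.
Total = 8,668,559,000 bytes = 8.1 GiB.

8.1 GiB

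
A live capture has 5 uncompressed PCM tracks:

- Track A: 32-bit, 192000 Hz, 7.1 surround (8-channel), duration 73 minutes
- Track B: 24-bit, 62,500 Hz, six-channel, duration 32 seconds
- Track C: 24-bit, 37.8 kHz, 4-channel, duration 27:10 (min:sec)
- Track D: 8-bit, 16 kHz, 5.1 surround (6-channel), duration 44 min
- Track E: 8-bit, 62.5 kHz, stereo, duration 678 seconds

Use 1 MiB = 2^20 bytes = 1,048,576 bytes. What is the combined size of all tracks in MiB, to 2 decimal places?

Track A: 73 minutes = 4,380 s; 192,000 × 4,380 × 4 × 8 = 26,910,720,000 bytes.
Track B: 62,500 × 32 × 3 × 6 = 36,000,000 bytes.
Track C: 27:10 (min:sec) = 1,630 s; 37,800 × 1,630 × 3 × 4 = 739,368,000 bytes.
Track D: 44 min = 2,640 s; 16,000 × 2,640 × 1 × 6 = 253,440,000 bytes.
Track E: 62,500 × 678 × 1 × 2 = 84,750,000 bytes.
Total = 28,024,278,000 bytes = 26726.03 MiB.

26726.03 MiB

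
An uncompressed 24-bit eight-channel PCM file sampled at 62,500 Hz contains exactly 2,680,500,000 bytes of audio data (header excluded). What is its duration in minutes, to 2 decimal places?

Byte rate = 62,500 × 3 × 8 = 1,500,000 bytes/s.
Duration = 2,680,500,000 / 1,500,000 = 1,787 s.
1,787 s / 60 = 29.78 minutes.

29.78 minutes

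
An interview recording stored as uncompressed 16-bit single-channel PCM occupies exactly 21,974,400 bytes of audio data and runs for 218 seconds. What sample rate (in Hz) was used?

Bytes = sample_rate × seconds × bytes_per_sample × channels.
sample_rate = 21,974,400 / (218 × 2 × 1) = 21,974,400 / 436 = 50,400 Hz.

50,400 Hz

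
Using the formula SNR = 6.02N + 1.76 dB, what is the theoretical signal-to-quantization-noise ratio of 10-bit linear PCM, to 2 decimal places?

61.96 dB

6.02 × 10 + 1.76 = 61.96 dB.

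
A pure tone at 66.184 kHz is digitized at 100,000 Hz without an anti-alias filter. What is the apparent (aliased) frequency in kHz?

Nyquist = 100,000/2 = 50,000 Hz; 66,184 Hz exceeds it.
Alias = |66,184 − 1×100,000| = |66,184 − 100,000| = 33,816 Hz = 33.816 kHz.

33.816 kHz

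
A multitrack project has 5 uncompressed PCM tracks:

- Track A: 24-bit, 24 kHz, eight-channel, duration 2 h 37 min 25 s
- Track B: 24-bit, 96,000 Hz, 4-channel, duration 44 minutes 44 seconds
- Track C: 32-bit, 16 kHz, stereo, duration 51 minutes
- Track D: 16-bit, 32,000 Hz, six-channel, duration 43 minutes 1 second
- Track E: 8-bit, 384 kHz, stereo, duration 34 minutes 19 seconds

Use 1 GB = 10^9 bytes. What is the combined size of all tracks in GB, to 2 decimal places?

11.50 GB

Track A: 2 h 37 min 25 s = 9,445 s; 24,000 × 9,445 × 3 × 8 = 5,440,320,000 bytes.
Track B: 44 minutes 44 seconds = 2,684 s; 96,000 × 2,684 × 3 × 4 = 3,091,968,000 bytes.
Track C: 51 minutes = 3,060 s; 16,000 × 3,060 × 4 × 2 = 391,680,000 bytes.
Track D: 43 minutes 1 second = 2,581 s; 32,000 × 2,581 × 2 × 6 = 991,104,000 bytes.
Track E: 34 minutes 19 seconds = 2,059 s; 384,000 × 2,059 × 1 × 2 = 1,581,312,000 bytes.
Total = 11,496,384,000 bytes = 11.50 GB.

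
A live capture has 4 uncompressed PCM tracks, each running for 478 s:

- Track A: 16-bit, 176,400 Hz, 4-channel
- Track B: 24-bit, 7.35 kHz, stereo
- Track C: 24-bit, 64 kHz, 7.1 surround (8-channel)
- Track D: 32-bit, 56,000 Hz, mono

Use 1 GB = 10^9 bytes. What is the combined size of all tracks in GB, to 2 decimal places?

Track A: 176,400 × 478 × 2 × 4 = 674,553,600 bytes.
Track B: 7,350 × 478 × 3 × 2 = 21,079,800 bytes.
Track C: 64,000 × 478 × 3 × 8 = 734,208,000 bytes.
Track D: 56,000 × 478 × 4 × 1 = 107,072,000 bytes.
Total = 1,536,913,400 bytes = 1.54 GB.

1.54 GB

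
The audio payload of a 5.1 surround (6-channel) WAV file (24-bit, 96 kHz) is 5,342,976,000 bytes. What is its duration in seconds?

3,092 seconds

Byte rate = 96,000 × 3 × 6 = 1,728,000 bytes/s.
Duration = 5,342,976,000 / 1,728,000 = 3,092 s.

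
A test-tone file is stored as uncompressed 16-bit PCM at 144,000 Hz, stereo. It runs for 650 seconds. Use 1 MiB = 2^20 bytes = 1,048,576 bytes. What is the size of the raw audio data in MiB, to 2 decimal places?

357.06 MiB

Bytes = 144,000 samples/s × 650 s × 2 bytes/sample × 2 ch = 374,400,000 bytes.
374,400,000 / 1,048,576 = 357.06 MiB.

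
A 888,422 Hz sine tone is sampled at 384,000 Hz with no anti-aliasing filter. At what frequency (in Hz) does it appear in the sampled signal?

Nyquist = 384,000/2 = 192,000 Hz; 888,422 Hz exceeds it.
Alias = |888,422 − 2×384,000| = |888,422 − 768,000| = 120,422 Hz.

120,422 Hz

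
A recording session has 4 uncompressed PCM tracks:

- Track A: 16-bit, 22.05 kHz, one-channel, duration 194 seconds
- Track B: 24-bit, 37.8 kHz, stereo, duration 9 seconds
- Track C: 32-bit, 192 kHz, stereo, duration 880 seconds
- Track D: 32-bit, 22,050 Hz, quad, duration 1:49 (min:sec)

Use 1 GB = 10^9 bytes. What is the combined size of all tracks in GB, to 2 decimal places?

1.40 GB

Track A: 22,050 × 194 × 2 × 1 = 8,555,400 bytes.
Track B: 37,800 × 9 × 3 × 2 = 2,041,200 bytes.
Track C: 192,000 × 880 × 4 × 2 = 1,351,680,000 bytes.
Track D: 1:49 (min:sec) = 109 s; 22,050 × 109 × 4 × 4 = 38,455,200 bytes.
Total = 1,400,731,800 bytes = 1.40 GB.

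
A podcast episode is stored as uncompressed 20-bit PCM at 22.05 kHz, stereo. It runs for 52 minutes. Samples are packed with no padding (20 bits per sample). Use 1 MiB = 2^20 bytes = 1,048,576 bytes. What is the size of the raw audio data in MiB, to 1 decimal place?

328.0 MiB

Duration = 52 minutes = 3,120 s.
Bits = 22,050 × 3,120 × 20 × 2 = 2,751,840,000 bits = 343,980,000 bytes.
343,980,000 / 1,048,576 = 328.0 MiB.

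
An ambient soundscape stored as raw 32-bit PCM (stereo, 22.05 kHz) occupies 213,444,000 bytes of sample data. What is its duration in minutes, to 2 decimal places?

Byte rate = 22,050 × 4 × 2 = 176,400 bytes/s.
Duration = 213,444,000 / 176,400 = 1,210 s.
1,210 s / 60 = 20.17 minutes.

20.17 minutes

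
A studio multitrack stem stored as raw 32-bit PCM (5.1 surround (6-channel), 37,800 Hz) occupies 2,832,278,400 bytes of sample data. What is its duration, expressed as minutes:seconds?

52:02

Byte rate = 37,800 × 4 × 6 = 907,200 bytes/s.
Duration = 2,832,278,400 / 907,200 = 3,122 s.
3,122 s = 52:02.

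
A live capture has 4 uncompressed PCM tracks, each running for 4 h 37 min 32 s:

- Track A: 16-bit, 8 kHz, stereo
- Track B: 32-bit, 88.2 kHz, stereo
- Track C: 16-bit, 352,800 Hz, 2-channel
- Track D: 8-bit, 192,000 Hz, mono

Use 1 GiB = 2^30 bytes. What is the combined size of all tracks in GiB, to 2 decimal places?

36.30 GiB

4 h 37 min 32 s = 16,652 s.
Track A: 8,000 × 16,652 × 2 × 2 = 532,864,000 bytes.
Track B: 88,200 × 16,652 × 4 × 2 = 11,749,651,200 bytes.
Track C: 352,800 × 16,652 × 2 × 2 = 23,499,302,400 bytes.
Track D: 192,000 × 16,652 × 1 × 1 = 3,197,184,000 bytes.
Total = 38,979,001,600 bytes = 36.30 GiB.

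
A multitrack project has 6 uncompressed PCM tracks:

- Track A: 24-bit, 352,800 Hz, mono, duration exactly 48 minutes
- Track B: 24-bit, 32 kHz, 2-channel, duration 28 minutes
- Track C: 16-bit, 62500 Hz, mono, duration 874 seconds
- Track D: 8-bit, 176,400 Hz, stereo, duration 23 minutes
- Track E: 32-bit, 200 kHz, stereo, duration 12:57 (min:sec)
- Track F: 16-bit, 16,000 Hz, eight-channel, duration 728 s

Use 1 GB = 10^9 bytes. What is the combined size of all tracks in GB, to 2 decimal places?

5.40 GB

Track A: exactly 48 minutes = 2,880 s; 352,800 × 2,880 × 3 × 1 = 3,048,192,000 bytes.
Track B: 28 minutes = 1,680 s; 32,000 × 1,680 × 3 × 2 = 322,560,000 bytes.
Track C: 62,500 × 874 × 2 × 1 = 109,250,000 bytes.
Track D: 23 minutes = 1,380 s; 176,400 × 1,380 × 1 × 2 = 486,864,000 bytes.
Track E: 12:57 (min:sec) = 777 s; 200,000 × 777 × 4 × 2 = 1,243,200,000 bytes.
Track F: 16,000 × 728 × 2 × 8 = 186,368,000 bytes.
Total = 5,396,434,000 bytes = 5.40 GB.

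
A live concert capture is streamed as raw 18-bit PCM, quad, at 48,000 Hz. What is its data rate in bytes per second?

432,000 bytes/s

Bit rate = 48,000 × 18 × 4 = 3,456,000 bits/s.
3,456,000 / 8 = 432,000 bytes/s.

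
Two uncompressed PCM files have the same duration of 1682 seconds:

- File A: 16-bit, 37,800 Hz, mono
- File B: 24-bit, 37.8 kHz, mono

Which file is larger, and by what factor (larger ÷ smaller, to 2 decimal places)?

File A: 37,800 × 2 × 1 = 75,600 bytes/s.
File B: 37,800 × 3 × 1 = 113,400 bytes/s.
File B is larger; ratio = 190,738,800 / 127,159,200 = 1.50.

File B, by a factor of 1.50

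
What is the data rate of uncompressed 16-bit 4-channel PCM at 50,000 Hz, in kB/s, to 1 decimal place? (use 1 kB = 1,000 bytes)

Bit rate = 50,000 × 16 × 4 = 3,200,000 bits/s.
3,200,000 / 8 = 400,000 B/s = 400.0 kB/s.

400.0 kB/s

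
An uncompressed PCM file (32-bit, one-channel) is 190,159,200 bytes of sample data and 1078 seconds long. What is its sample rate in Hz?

44,100 Hz

Bytes = sample_rate × seconds × bytes_per_sample × channels.
sample_rate = 190,159,200 / (1,078 × 4 × 1) = 190,159,200 / 4,312 = 44,100 Hz.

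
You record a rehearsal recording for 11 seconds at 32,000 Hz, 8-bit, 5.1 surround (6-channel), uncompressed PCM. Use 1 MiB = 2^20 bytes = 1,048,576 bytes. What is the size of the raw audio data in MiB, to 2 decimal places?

2.01 MiB

Bytes = 32,000 samples/s × 11 s × 1 bytes/sample × 6 ch = 2,112,000 bytes.
2,112,000 / 1,048,576 = 2.01 MiB.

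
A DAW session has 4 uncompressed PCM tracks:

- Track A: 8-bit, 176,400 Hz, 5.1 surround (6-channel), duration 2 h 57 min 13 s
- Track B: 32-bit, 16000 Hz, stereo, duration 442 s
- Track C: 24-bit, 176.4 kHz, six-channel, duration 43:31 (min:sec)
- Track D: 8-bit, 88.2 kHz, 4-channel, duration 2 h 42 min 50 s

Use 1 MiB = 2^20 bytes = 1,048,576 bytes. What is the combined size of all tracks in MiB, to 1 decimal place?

21980.1 MiB

Track A: 2 h 57 min 13 s = 10,633 s; 176,400 × 10,633 × 1 × 6 = 11,253,967,200 bytes.
Track B: 16,000 × 442 × 4 × 2 = 56,576,000 bytes.
Track C: 43:31 (min:sec) = 2,611 s; 176,400 × 2,611 × 3 × 6 = 8,290,447,200 bytes.
Track D: 2 h 42 min 50 s = 9,770 s; 88,200 × 9,770 × 1 × 4 = 3,446,856,000 bytes.
Total = 23,047,846,400 bytes = 21980.1 MiB.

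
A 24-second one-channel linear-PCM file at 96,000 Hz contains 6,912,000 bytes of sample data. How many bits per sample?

Bytes per sample = 6,912,000 / (96,000 × 24 × 1) = 6,912,000 / 2,304,000 = 3.
Bit depth = 3 × 8 = 24 bits.

24 bits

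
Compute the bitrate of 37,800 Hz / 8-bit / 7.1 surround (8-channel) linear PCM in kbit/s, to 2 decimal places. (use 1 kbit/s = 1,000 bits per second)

Bit rate = 37,800 × 8 × 8 = 2,419,200 bits/s.
= 2419.20 kbit/s.

2419.20 kbit/s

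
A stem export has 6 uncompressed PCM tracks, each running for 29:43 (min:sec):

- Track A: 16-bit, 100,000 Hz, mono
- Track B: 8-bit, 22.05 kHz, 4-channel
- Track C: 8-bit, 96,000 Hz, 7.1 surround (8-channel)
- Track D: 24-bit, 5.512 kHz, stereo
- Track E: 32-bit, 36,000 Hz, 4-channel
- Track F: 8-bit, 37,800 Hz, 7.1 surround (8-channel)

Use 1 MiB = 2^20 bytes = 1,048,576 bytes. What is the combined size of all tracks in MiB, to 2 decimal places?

3345.83 MiB

29:43 (min:sec) = 1,783 s.
Track A: 100,000 × 1,783 × 2 × 1 = 356,600,000 bytes.
Track B: 22,050 × 1,783 × 1 × 4 = 157,260,600 bytes.
Track C: 96,000 × 1,783 × 1 × 8 = 1,369,344,000 bytes.
Track D: 5,512 × 1,783 × 3 × 2 = 58,967,376 bytes.
Track E: 36,000 × 1,783 × 4 × 4 = 1,027,008,000 bytes.
Track F: 37,800 × 1,783 × 1 × 8 = 539,179,200 bytes.
Total = 3,508,359,176 bytes = 3345.83 MiB.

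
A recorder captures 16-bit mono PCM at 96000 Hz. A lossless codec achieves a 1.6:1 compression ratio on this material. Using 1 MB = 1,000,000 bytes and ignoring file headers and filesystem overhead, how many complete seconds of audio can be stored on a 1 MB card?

8 seconds

Uncompressed byte rate = 96,000 × 2 × 1 = 192,000 bytes/s.
After 1.6:1 compression, effective rate ≈ 120000 bytes/s.
Capacity = 1 × 1,000,000 = 1,000,000 bytes.
1,000,000 / effective rate ≈ 8.33 s → 8 seconds.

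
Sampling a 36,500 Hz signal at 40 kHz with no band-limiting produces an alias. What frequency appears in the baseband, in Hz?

Nyquist = 40,000/2 = 20,000 Hz; 36,500 Hz exceeds it.
Alias = |36,500 − 1×40,000| = |36,500 − 40,000| = 3,500 Hz.

3,500 Hz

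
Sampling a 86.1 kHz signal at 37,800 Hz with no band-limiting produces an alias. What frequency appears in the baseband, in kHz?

Nyquist = 37,800/2 = 18,900 Hz; 86,100 Hz exceeds it.
Alias = |86,100 − 2×37,800| = |86,100 − 75,600| = 10,500 Hz = 10.5 kHz.

10.5 kHz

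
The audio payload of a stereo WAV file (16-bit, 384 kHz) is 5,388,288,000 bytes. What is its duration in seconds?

3,508 seconds

Byte rate = 384,000 × 2 × 2 = 1,536,000 bytes/s.
Duration = 5,388,288,000 / 1,536,000 = 3,508 s.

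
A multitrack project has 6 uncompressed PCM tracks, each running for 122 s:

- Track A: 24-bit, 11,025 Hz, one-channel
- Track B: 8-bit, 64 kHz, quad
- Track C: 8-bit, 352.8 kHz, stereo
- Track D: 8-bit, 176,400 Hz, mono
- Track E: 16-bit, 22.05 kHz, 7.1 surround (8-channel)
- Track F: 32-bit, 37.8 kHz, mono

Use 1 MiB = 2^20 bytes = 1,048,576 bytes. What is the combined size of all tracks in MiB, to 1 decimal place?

Track A: 11,025 × 122 × 3 × 1 = 4,035,150 bytes.
Track B: 64,000 × 122 × 1 × 4 = 31,232,000 bytes.
Track C: 352,800 × 122 × 1 × 2 = 86,083,200 bytes.
Track D: 176,400 × 122 × 1 × 1 = 21,520,800 bytes.
Track E: 22,050 × 122 × 2 × 8 = 43,041,600 bytes.
Track F: 37,800 × 122 × 4 × 1 = 18,446,400 bytes.
Total = 204,359,150 bytes = 194.9 MiB.

194.9 MiB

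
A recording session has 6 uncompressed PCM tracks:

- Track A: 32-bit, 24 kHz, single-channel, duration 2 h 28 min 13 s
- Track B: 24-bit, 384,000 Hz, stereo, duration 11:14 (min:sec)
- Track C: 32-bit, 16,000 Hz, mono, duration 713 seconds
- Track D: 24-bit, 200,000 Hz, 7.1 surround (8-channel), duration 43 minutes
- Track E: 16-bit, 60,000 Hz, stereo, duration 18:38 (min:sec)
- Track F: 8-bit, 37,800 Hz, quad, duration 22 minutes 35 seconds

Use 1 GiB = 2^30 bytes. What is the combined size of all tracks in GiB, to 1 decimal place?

14.3 GiB

Track A: 2 h 28 min 13 s = 8,893 s; 24,000 × 8,893 × 4 × 1 = 853,728,000 bytes.
Track B: 11:14 (min:sec) = 674 s; 384,000 × 674 × 3 × 2 = 1,552,896,000 bytes.
Track C: 16,000 × 713 × 4 × 1 = 45,632,000 bytes.
Track D: 43 minutes = 2,580 s; 200,000 × 2,580 × 3 × 8 = 12,384,000,000 bytes.
Track E: 18:38 (min:sec) = 1,118 s; 60,000 × 1,118 × 2 × 2 = 268,320,000 bytes.
Track F: 22 minutes 35 seconds = 1,355 s; 37,800 × 1,355 × 1 × 4 = 204,876,000 bytes.
Total = 15,309,452,000 bytes = 14.3 GiB.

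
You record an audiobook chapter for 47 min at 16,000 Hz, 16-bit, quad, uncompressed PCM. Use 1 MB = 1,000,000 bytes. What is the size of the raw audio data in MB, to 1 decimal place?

Duration = 47 min = 2,820 s.
Bytes = 16,000 samples/s × 2,820 s × 2 bytes/sample × 4 ch = 360,960,000 bytes.
360,960,000 / 1,000,000 = 361.0 MB.

361.0 MB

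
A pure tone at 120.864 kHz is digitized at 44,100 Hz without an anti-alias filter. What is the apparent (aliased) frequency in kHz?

Nyquist = 44,100/2 = 22,050 Hz; 120,864 Hz exceeds it.
Alias = |120,864 − 3×44,100| = |120,864 − 132,300| = 11,436 Hz = 11.436 kHz.

11.436 kHz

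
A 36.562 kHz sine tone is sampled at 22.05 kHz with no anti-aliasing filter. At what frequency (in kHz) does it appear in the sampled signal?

7.538 kHz

Nyquist = 22,050/2 = 11,025 Hz; 36,562 Hz exceeds it.
Alias = |36,562 − 2×22,050| = |36,562 − 44,100| = 7,538 Hz = 7.538 kHz.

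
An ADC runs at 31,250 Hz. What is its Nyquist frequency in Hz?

15,625 Hz

Nyquist frequency = sample rate / 2 = 31,250 / 2 = 15,625 Hz.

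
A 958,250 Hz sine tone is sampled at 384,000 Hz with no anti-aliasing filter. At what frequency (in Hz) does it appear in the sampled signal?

190,250 Hz

Nyquist = 384,000/2 = 192,000 Hz; 958,250 Hz exceeds it.
Alias = |958,250 − 2×384,000| = |958,250 − 768,000| = 190,250 Hz.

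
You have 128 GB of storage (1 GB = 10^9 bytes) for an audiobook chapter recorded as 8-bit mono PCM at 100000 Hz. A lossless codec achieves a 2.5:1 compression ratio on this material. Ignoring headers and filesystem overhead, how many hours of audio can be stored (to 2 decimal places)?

Uncompressed byte rate = 100,000 × 1 × 1 = 100,000 bytes/s.
After 2.5:1 compression, effective rate ≈ 40000 bytes/s.
Capacity = 128 × 1,000,000,000 = 128,000,000,000 bytes.
128,000,000,000 / effective rate ≈ 3200000 s → 888.89 hours.

888.89 hours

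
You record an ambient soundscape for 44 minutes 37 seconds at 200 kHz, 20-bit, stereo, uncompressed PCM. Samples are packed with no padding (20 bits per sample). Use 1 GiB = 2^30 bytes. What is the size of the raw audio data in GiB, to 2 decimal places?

Duration = 44 minutes 37 seconds = 2,677 s.
Bits = 200,000 × 2,677 × 20 × 2 = 21,416,000,000 bits = 2,677,000,000 bytes.
2,677,000,000 / 1,073,741,824 = 2.49 GiB.

2.49 GiB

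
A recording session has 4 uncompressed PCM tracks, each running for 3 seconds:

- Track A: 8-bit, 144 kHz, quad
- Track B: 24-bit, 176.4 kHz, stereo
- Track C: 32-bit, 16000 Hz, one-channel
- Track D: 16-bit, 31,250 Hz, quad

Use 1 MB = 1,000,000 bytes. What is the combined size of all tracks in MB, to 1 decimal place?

Track A: 144,000 × 3 × 1 × 4 = 1,728,000 bytes.
Track B: 176,400 × 3 × 3 × 2 = 3,175,200 bytes.
Track C: 16,000 × 3 × 4 × 1 = 192,000 bytes.
Track D: 31,250 × 3 × 2 × 4 = 750,000 bytes.
Total = 5,845,200 bytes = 5.8 MB.

5.8 MB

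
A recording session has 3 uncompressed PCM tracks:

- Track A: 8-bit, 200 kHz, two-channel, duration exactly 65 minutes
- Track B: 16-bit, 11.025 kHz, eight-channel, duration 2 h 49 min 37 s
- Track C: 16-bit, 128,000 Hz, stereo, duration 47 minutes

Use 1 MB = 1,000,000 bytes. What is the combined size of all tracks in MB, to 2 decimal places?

Track A: exactly 65 minutes = 3,900 s; 200,000 × 3,900 × 1 × 2 = 1,560,000,000 bytes.
Track B: 2 h 49 min 37 s = 10,177 s; 11,025 × 10,177 × 2 × 8 = 1,795,222,800 bytes.
Track C: 47 minutes = 2,820 s; 128,000 × 2,820 × 2 × 2 = 1,443,840,000 bytes.
Total = 4,799,062,800 bytes = 4799.06 MB.

4799.06 MB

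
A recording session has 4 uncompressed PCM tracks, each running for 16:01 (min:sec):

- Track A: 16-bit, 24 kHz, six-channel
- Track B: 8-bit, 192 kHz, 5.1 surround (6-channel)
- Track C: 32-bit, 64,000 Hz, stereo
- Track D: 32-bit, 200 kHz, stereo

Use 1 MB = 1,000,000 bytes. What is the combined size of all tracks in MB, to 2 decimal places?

3413.47 MB

16:01 (min:sec) = 961 s.
Track A: 24,000 × 961 × 2 × 6 = 276,768,000 bytes.
Track B: 192,000 × 961 × 1 × 6 = 1,107,072,000 bytes.
Track C: 64,000 × 961 × 4 × 2 = 492,032,000 bytes.
Track D: 200,000 × 961 × 4 × 2 = 1,537,600,000 bytes.
Total = 3,413,472,000 bytes = 3413.47 MB.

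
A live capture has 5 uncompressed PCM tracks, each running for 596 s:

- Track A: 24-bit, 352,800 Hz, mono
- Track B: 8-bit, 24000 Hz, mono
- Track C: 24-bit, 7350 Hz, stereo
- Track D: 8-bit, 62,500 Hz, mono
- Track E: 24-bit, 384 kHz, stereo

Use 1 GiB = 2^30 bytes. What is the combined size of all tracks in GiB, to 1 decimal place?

Track A: 352,800 × 596 × 3 × 1 = 630,806,400 bytes.
Track B: 24,000 × 596 × 1 × 1 = 14,304,000 bytes.
Track C: 7,350 × 596 × 3 × 2 = 26,283,600 bytes.
Track D: 62,500 × 596 × 1 × 1 = 37,250,000 bytes.
Track E: 384,000 × 596 × 3 × 2 = 1,373,184,000 bytes.
Total = 2,081,828,000 bytes = 1.9 GiB.

1.9 GiB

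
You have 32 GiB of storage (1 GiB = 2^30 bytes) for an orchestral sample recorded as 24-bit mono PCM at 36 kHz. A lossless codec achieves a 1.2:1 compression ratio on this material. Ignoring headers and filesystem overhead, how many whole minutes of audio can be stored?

6,362 minutes

Uncompressed byte rate = 36,000 × 3 × 1 = 108,000 bytes/s.
After 1.2:1 compression, effective rate ≈ 90000 bytes/s.
Capacity = 32 × 1,073,741,824 = 34,359,738,368 bytes.
34,359,738,368 / effective rate ≈ 381774.87 s → 6,362 minutes.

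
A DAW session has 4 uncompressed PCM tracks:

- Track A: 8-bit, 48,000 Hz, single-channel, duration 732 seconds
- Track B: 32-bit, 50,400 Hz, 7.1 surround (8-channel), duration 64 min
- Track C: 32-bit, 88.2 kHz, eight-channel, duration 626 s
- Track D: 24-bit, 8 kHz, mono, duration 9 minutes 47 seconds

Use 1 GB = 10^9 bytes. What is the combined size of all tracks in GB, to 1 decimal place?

8.0 GB

Track A: 48,000 × 732 × 1 × 1 = 35,136,000 bytes.
Track B: 64 min = 3,840 s; 50,400 × 3,840 × 4 × 8 = 6,193,152,000 bytes.
Track C: 88,200 × 626 × 4 × 8 = 1,766,822,400 bytes.
Track D: 9 minutes 47 seconds = 587 s; 8,000 × 587 × 3 × 1 = 14,088,000 bytes.
Total = 8,009,198,400 bytes = 8.0 GB.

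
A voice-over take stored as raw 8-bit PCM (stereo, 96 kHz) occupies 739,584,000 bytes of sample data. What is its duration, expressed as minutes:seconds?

64:12

Byte rate = 96,000 × 1 × 2 = 192,000 bytes/s.
Duration = 739,584,000 / 192,000 = 3,852 s.
3,852 s = 64:12.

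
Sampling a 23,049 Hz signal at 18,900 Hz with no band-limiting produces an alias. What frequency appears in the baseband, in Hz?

4,149 Hz

Nyquist = 18,900/2 = 9,450 Hz; 23,049 Hz exceeds it.
Alias = |23,049 − 1×18,900| = |23,049 − 18,900| = 4,149 Hz.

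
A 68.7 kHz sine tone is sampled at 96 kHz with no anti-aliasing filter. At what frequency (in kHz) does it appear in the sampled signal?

27.3 kHz

Nyquist = 96,000/2 = 48,000 Hz; 68,700 Hz exceeds it.
Alias = |68,700 − 1×96,000| = |68,700 − 96,000| = 27,300 Hz = 27.3 kHz.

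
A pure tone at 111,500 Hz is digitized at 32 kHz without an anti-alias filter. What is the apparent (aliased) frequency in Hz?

15,500 Hz

Nyquist = 32,000/2 = 16,000 Hz; 111,500 Hz exceeds it.
Alias = |111,500 − 3×32,000| = |111,500 − 96,000| = 15,500 Hz.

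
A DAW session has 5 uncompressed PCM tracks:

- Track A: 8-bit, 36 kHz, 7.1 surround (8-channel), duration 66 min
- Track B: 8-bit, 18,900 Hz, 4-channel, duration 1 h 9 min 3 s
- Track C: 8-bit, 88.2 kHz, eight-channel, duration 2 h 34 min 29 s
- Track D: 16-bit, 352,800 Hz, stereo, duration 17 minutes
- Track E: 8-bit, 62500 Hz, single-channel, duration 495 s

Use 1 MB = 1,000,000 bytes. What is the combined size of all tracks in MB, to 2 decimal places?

9464.26 MB

Track A: 66 min = 3,960 s; 36,000 × 3,960 × 1 × 8 = 1,140,480,000 bytes.
Track B: 1 h 9 min 3 s = 4,143 s; 18,900 × 4,143 × 1 × 4 = 313,210,800 bytes.
Track C: 2 h 34 min 29 s = 9,269 s; 88,200 × 9,269 × 1 × 8 = 6,540,206,400 bytes.
Track D: 17 minutes = 1,020 s; 352,800 × 1,020 × 2 × 2 = 1,439,424,000 bytes.
Track E: 62,500 × 495 × 1 × 1 = 30,937,500 bytes.
Total = 9,464,258,700 bytes = 9464.26 MB.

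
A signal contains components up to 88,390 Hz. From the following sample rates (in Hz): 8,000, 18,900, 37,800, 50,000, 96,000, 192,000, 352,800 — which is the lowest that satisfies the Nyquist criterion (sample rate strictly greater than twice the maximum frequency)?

Need sample rate > 2 × 88,390 = 176,780 Hz.
Lowest listed rate above 176,780 Hz is 192,000 Hz.

192,000 Hz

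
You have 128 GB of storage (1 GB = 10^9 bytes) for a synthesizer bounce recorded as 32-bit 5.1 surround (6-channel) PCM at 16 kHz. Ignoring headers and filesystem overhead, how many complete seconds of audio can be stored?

Uncompressed byte rate = 16,000 × 4 × 6 = 384,000 bytes/s.
Capacity = 128 × 1,000,000,000 = 128,000,000,000 bytes.
128,000,000,000 / 384,000 ≈ 333333.33 s → 333,333 seconds.

333,333 seconds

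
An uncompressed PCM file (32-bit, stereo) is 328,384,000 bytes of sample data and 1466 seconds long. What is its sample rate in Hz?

28,000 Hz

Bytes = sample_rate × seconds × bytes_per_sample × channels.
sample_rate = 328,384,000 / (1,466 × 4 × 2) = 328,384,000 / 11,728 = 28,000 Hz.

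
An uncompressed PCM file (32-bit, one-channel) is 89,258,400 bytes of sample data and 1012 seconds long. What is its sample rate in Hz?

Bytes = sample_rate × seconds × bytes_per_sample × channels.
sample_rate = 89,258,400 / (1,012 × 4 × 1) = 89,258,400 / 4,048 = 22,050 Hz.

22,050 Hz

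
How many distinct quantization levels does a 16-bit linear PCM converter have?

65,536 levels

2^16 = 65,536.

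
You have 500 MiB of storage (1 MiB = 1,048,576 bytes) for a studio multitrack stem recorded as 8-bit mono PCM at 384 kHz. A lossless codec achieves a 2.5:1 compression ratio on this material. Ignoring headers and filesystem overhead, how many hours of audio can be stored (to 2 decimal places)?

Uncompressed byte rate = 384,000 × 1 × 1 = 384,000 bytes/s.
After 2.5:1 compression, effective rate ≈ 153600 bytes/s.
Capacity = 500 × 1,048,576 = 524,288,000 bytes.
524,288,000 / effective rate ≈ 3413.33 s → 0.95 hours.

0.95 hours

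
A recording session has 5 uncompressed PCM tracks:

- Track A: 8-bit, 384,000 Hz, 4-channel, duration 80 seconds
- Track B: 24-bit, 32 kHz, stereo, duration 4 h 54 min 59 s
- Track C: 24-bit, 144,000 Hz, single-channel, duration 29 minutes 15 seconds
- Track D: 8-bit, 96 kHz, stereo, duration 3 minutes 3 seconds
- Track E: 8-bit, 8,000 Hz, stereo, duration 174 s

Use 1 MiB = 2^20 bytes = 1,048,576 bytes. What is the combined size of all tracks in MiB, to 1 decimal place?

4117.2 MiB

Track A: 384,000 × 80 × 1 × 4 = 122,880,000 bytes.
Track B: 4 h 54 min 59 s = 17,699 s; 32,000 × 17,699 × 3 × 2 = 3,398,208,000 bytes.
Track C: 29 minutes 15 seconds = 1,755 s; 144,000 × 1,755 × 3 × 1 = 758,160,000 bytes.
Track D: 3 minutes 3 seconds = 183 s; 96,000 × 183 × 1 × 2 = 35,136,000 bytes.
Track E: 8,000 × 174 × 1 × 2 = 2,784,000 bytes.
Total = 4,317,168,000 bytes = 4117.2 MiB.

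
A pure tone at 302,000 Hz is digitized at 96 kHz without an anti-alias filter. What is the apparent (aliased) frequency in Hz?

Nyquist = 96,000/2 = 48,000 Hz; 302,000 Hz exceeds it.
Alias = |302,000 − 3×96,000| = |302,000 − 288,000| = 14,000 Hz.

14,000 Hz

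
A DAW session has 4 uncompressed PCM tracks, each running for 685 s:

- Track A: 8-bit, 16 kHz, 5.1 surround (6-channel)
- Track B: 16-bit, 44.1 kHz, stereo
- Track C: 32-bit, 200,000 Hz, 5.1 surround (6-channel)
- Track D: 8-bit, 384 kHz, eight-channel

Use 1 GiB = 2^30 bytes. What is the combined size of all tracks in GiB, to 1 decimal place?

5.2 GiB

Track A: 16,000 × 685 × 1 × 6 = 65,760,000 bytes.
Track B: 44,100 × 685 × 2 × 2 = 120,834,000 bytes.
Track C: 200,000 × 685 × 4 × 6 = 3,288,000,000 bytes.
Track D: 384,000 × 685 × 1 × 8 = 2,104,320,000 bytes.
Total = 5,578,914,000 bytes = 5.2 GiB.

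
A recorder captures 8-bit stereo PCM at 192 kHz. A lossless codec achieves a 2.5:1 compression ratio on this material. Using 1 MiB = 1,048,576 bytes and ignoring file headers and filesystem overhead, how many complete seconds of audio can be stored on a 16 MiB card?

109 seconds

Uncompressed byte rate = 192,000 × 1 × 2 = 384,000 bytes/s.
After 2.5:1 compression, effective rate ≈ 153600 bytes/s.
Capacity = 16 × 1,048,576 = 16,777,216 bytes.
16,777,216 / effective rate ≈ 109.23 s → 109 seconds.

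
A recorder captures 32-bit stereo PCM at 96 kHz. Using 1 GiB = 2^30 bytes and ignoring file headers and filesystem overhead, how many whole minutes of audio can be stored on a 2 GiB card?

Uncompressed byte rate = 96,000 × 4 × 2 = 768,000 bytes/s.
Capacity = 2 × 1,073,741,824 = 2,147,483,648 bytes.
2,147,483,648 / 768,000 ≈ 2796.2 s → 46 minutes.

46 minutes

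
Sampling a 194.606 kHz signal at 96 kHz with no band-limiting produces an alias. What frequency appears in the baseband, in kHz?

Nyquist = 96,000/2 = 48,000 Hz; 194,606 Hz exceeds it.
Alias = |194,606 − 2×96,000| = |194,606 − 192,000| = 2,606 Hz = 2.606 kHz.

2.606 kHz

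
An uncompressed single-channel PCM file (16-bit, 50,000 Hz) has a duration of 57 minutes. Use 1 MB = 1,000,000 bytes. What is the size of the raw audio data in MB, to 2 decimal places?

342.00 MB

Duration = 57 minutes = 3,420 s.
Bytes = 50,000 samples/s × 3,420 s × 2 bytes/sample × 1 ch = 342,000,000 bytes.
342,000,000 / 1,000,000 = 342.00 MB.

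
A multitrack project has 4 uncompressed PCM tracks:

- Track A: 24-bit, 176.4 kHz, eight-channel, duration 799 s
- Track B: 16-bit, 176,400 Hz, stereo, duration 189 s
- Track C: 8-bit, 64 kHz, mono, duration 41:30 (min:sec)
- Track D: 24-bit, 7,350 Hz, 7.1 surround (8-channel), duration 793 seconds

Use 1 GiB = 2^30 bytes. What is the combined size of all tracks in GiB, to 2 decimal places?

3.55 GiB

Track A: 176,400 × 799 × 3 × 8 = 3,382,646,400 bytes.
Track B: 176,400 × 189 × 2 × 2 = 133,358,400 bytes.
Track C: 41:30 (min:sec) = 2,490 s; 64,000 × 2,490 × 1 × 1 = 159,360,000 bytes.
Track D: 7,350 × 793 × 3 × 8 = 139,885,200 bytes.
Total = 3,815,250,000 bytes = 3.55 GiB.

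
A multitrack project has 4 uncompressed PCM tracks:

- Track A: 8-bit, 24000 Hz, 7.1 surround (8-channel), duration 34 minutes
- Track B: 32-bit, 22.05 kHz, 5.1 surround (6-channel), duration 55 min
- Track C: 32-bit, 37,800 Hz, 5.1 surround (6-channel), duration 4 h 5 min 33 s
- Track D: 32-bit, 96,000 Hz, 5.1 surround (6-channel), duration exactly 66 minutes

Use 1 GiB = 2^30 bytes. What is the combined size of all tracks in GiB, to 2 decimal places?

22.94 GiB

Track A: 34 minutes = 2,040 s; 24,000 × 2,040 × 1 × 8 = 391,680,000 bytes.
Track B: 55 min = 3,300 s; 22,050 × 3,300 × 4 × 6 = 1,746,360,000 bytes.
Track C: 4 h 5 min 33 s = 14,733 s; 37,800 × 14,733 × 4 × 6 = 13,365,777,600 bytes.
Track D: exactly 66 minutes = 3,960 s; 96,000 × 3,960 × 4 × 6 = 9,123,840,000 bytes.
Total = 24,627,657,600 bytes = 22.94 GiB.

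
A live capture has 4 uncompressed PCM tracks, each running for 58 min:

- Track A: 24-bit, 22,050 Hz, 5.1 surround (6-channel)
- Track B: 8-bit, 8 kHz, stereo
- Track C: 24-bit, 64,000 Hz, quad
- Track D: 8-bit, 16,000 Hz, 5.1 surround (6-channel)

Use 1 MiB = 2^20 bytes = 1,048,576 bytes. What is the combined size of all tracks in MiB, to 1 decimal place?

58 min = 3,480 s.
Track A: 22,050 × 3,480 × 3 × 6 = 1,381,212,000 bytes.
Track B: 8,000 × 3,480 × 1 × 2 = 55,680,000 bytes.
Track C: 64,000 × 3,480 × 3 × 4 = 2,672,640,000 bytes.
Track D: 16,000 × 3,480 × 1 × 6 = 334,080,000 bytes.
Total = 4,443,612,000 bytes = 4237.8 MiB.

4237.8 MiB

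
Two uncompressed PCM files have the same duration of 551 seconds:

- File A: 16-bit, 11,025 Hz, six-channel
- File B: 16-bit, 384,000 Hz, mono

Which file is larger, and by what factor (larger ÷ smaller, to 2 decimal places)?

File A: 11,025 × 2 × 6 = 132,300 bytes/s.
File B: 384,000 × 2 × 1 = 768,000 bytes/s.
File B is larger; ratio = 423,168,000 / 72,897,300 = 5.80.

File B, by a factor of 5.80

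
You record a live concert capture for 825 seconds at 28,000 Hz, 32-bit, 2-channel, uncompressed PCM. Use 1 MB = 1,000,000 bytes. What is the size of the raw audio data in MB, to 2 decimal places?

184.80 MB

Bytes = 28,000 samples/s × 825 s × 4 bytes/sample × 2 ch = 184,800,000 bytes.
184,800,000 / 1,000,000 = 184.80 MB.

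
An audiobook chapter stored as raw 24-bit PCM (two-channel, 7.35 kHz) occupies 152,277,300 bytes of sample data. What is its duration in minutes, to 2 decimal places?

Byte rate = 7,350 × 3 × 2 = 44,100 bytes/s.
Duration = 152,277,300 / 44,100 = 3,453 s.
3,453 s / 60 = 57.55 minutes.

57.55 minutes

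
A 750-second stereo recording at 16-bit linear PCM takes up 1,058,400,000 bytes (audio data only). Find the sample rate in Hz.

Bytes = sample_rate × seconds × bytes_per_sample × channels.
sample_rate = 1,058,400,000 / (750 × 2 × 2) = 1,058,400,000 / 3,000 = 352,800 Hz.

352,800 Hz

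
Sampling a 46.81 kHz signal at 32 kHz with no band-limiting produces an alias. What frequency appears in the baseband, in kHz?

14.81 kHz

Nyquist = 32,000/2 = 16,000 Hz; 46,810 Hz exceeds it.
Alias = |46,810 − 1×32,000| = |46,810 − 32,000| = 14,810 Hz = 14.81 kHz.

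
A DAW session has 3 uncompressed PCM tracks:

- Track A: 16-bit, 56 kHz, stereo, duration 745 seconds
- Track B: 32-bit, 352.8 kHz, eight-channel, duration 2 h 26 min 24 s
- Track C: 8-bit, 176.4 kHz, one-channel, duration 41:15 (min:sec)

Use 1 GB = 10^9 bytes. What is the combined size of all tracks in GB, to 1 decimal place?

Track A: 56,000 × 745 × 2 × 2 = 166,880,000 bytes.
Track B: 2 h 26 min 24 s = 8,784 s; 352,800 × 8,784 × 4 × 8 = 99,167,846,400 bytes.
Track C: 41:15 (min:sec) = 2,475 s; 176,400 × 2,475 × 1 × 1 = 436,590,000 bytes.
Total = 99,771,316,400 bytes = 99.8 GB.

99.8 GB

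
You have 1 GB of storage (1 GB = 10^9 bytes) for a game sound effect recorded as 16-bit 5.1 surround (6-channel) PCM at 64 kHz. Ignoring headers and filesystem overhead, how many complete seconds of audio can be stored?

1,302 seconds

Uncompressed byte rate = 64,000 × 2 × 6 = 768,000 bytes/s.
Capacity = 1 × 1,000,000,000 = 1,000,000,000 bytes.
1,000,000,000 / 768,000 ≈ 1302.08 s → 1,302 seconds.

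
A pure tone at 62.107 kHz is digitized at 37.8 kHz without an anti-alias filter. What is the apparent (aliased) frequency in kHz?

Nyquist = 37,800/2 = 18,900 Hz; 62,107 Hz exceeds it.
Alias = |62,107 − 2×37,800| = |62,107 − 75,600| = 13,493 Hz = 13.493 kHz.

13.493 kHz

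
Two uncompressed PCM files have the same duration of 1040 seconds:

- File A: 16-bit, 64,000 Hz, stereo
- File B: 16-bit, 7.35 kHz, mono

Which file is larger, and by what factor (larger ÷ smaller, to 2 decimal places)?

File A, by a factor of 17.41

File A: 64,000 × 2 × 2 = 256,000 bytes/s.
File B: 7,350 × 2 × 1 = 14,700 bytes/s.
File A is larger; ratio = 266,240,000 / 15,288,000 = 17.41.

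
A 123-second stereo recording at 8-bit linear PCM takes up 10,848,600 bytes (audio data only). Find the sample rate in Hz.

44,100 Hz

Bytes = sample_rate × seconds × bytes_per_sample × channels.
sample_rate = 10,848,600 / (123 × 1 × 2) = 10,848,600 / 246 = 44,100 Hz.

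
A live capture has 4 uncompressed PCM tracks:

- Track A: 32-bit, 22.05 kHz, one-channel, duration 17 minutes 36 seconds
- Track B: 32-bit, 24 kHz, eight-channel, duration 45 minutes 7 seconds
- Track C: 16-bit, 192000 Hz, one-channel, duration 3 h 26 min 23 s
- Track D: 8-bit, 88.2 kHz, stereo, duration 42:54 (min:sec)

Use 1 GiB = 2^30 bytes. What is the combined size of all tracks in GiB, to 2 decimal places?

6.87 GiB

Track A: 17 minutes 36 seconds = 1,056 s; 22,050 × 1,056 × 4 × 1 = 93,139,200 bytes.
Track B: 45 minutes 7 seconds = 2,707 s; 24,000 × 2,707 × 4 × 8 = 2,078,976,000 bytes.
Track C: 3 h 26 min 23 s = 12,383 s; 192,000 × 12,383 × 2 × 1 = 4,755,072,000 bytes.
Track D: 42:54 (min:sec) = 2,574 s; 88,200 × 2,574 × 1 × 2 = 454,053,600 bytes.
Total = 7,381,240,800 bytes = 6.87 GiB.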